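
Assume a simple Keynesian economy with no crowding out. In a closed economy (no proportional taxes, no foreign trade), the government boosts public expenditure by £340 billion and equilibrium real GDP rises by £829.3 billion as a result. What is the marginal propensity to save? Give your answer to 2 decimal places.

Implied spending multiplier k = ΔY/ΔG = 829.3/340 ≈ 2.4391.
Since k = 1/(1 − MPC), MPC = 1 − 1/k = 1 − ΔG/ΔY = 1 − 340/829.3 ≈ 0.59.
MPS = 1 − MPC = 0.41.

0.41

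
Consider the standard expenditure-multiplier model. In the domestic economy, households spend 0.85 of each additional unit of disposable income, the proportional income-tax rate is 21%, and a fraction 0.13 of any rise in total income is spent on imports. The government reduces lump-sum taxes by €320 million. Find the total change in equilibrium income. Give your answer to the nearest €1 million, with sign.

A lump-sum tax change of −€320 million shifts disposable income by +€320 million; first-round consumption changes by −c × ΔT = −0.85 × (−€320 million) = +€272 million.
Expenditure multiplier = 1/(1 − c(1−t) + m) = 1/(1 − 0.85×0.79 + 0.13) = 1/0.4585 ≈ 2.181.
The tax multiplier is −c × k ≈ −1.854, so ΔY = k × (−c·ΔT) = (+€272 million) / 0.4585 ≈ +€593 million.

+€593 million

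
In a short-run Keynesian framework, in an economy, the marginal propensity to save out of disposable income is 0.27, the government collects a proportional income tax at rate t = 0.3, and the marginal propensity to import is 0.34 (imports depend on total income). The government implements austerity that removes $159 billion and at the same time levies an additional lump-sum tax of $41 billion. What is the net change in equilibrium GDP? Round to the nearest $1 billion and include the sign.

−$228 billion

MPC = 1 − MPS = 1 − 0.27 = 0.73.
Expenditure multiplier = 1/(1 − c(1−t) + m) = 1/(1 − 0.73×0.7 + 0.34) = 1/0.829 ≈ 1.206.
ΔG contributes k·ΔG = (−$159 billion) / 0.829 ≈ −$191.8 billion.
ΔT of +$41 billion changes first-round spending by −c·ΔT = −$29.93 billion, contributing k·(−c·ΔT) = (−$29.93 billion) / 0.829 ≈ −$36.1 billion.
Net ΔY = k(ΔG − c·ΔT) = (−$188.93 billion) / 0.829 ≈ −$228 billion.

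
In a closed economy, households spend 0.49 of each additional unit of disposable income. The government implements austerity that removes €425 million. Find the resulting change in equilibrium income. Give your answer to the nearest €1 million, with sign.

−€833 million

Spending multiplier = 1/(1 − MPC) = 1/(1 − 0.49) = 1/0.51 ≈ 1.961.
ΔY = k × ΔG = (−€425 million) / 0.51 ≈ −€833 million.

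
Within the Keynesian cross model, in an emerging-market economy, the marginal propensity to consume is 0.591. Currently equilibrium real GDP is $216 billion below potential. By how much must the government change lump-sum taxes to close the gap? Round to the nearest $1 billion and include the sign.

−$149 billion

Spending multiplier = 1/(1 − MPC) = 1/(1 − 0.591) = 1/0.409 ≈ 2.445.
Tax multiplier = −c·k = −0.591/0.409 ≈ −1.445. Need ΔY = +$216 billion, so ΔT = ΔY/(−c·k) = −(+$216 billion) × 0.409 / 0.591 ≈ −$149 billion.
The government should cut lump-sum taxes by $149 billion.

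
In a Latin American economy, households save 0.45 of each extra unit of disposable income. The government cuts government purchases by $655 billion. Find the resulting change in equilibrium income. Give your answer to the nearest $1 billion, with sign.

−$1,456 billion

MPC = 1 − MPS = 1 − 0.45 = 0.55.
Expenditure multiplier = 1/(1 − MPC) = 1/(1 − 0.55) = 1/0.45 ≈ 2.222.
ΔY = k × ΔG = (−$655 billion) / 0.45 ≈ −$1,456 billion.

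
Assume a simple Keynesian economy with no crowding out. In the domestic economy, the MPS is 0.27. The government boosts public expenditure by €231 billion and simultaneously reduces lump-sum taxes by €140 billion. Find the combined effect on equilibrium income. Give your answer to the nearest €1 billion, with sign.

+€1,234 billion

MPC = 1 − MPS = 1 − 0.27 = 0.73.
Expenditure multiplier = 1/(1 − MPC) = 1/(1 − 0.73) = 1/0.27 ≈ 3.704.
ΔG contributes k·ΔG = (+€231 billion) / 0.27 ≈ +€855.6 billion.
ΔT of −€140 billion changes first-round spending by −c·ΔT = +€102.2 billion, contributing k·(−c·ΔT) = (+€102.2 billion) / 0.27 ≈ +€378.5 billion.
Net ΔY = k(ΔG − c·ΔT) = (+€333.2 billion) / 0.27 ≈ +€1,234 billion.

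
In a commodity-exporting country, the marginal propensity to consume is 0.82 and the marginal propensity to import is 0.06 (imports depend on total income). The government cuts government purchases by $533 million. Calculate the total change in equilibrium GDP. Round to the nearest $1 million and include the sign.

−$2,221 million

Expenditure multiplier = 1/(1 − c + m) = 1/(1 − 0.82 + 0.06) = 1/0.24 ≈ 4.167.
ΔY = k × ΔG = (−$533 million) / 0.24 ≈ −$2,221 million.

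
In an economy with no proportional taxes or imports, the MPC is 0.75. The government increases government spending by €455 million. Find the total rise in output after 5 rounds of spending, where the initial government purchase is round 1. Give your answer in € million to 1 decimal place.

Round 1 adds ΔG = €455 million; each later round is MPC = 0.75 times the previous.
After 5 rounds: 455 + 341.25 + 255.9375 + 191.953125 + 143.96484375 = ΔG·(1 − c^5)/(1 − c) = 455 × (1 − 0.2373046875)/0.25 ≈ €1,388.1 million.

€1,388.1 million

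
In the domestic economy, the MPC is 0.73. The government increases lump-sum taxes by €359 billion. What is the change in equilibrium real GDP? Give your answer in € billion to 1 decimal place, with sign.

A lump-sum tax change of +€359 billion shifts disposable income by −€359 billion; first-round consumption changes by −c × ΔT = −0.73 × (+€359 billion) = −€262.07 billion.
Expenditure multiplier = 1/(1 − MPC) = 1/(1 − 0.73) = 1/0.27 ≈ 3.704.
The tax multiplier is −c × k ≈ −2.704, so ΔY = k × (−c·ΔT) = (−€262.07 billion) / 0.27 ≈ −€970.6 billion.

−€970.6 billion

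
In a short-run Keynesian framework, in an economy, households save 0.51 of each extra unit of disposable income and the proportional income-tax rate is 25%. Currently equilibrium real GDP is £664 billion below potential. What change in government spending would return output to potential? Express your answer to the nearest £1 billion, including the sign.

MPC = 1 − MPS = 1 − 0.51 = 0.49.
Spending multiplier = 1/(1 − c(1−t)) = 1/(1 − 0.49×0.75) = 1/0.6325 ≈ 1.581.
Need ΔY = +£664 billion, so ΔG = ΔY/k = (+£664 billion) × 0.6325 ≈ +£420 billion.
The government should increase government spending by £420 billion.

+£420 billion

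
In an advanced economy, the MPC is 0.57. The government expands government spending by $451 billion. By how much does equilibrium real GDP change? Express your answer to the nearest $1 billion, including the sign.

+$1,049 billion

Expenditure multiplier = 1/(1 − MPC) = 1/(1 − 0.57) = 1/0.43 ≈ 2.326.
ΔY = k × ΔG = (+$451 billion) / 0.43 ≈ +$1,049 billion.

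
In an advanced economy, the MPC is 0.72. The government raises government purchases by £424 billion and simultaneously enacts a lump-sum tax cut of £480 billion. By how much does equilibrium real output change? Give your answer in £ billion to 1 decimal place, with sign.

+£2,748.6 billion

Expenditure multiplier = 1/(1 − MPC) = 1/(1 − 0.72) = 1/0.28 ≈ 3.571.
ΔG contributes k·ΔG = (+£424 billion) / 0.28 ≈ +£1,514.3 billion.
ΔT of −£480 billion changes first-round spending by −c·ΔT = +£345.6 billion, contributing k·(−c·ΔT) = (+£345.6 billion) / 0.28 ≈ +£1,234.3 billion.
Net ΔY = k(ΔG − c·ΔT) = (+£769.6 billion) / 0.28 ≈ +£2,748.6 billion.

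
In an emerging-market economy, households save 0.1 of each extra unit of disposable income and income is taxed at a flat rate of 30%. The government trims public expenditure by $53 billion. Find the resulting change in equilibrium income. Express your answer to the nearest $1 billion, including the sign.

−$143 billion

MPC = 1 − MPS = 1 − 0.1 = 0.9.
Expenditure multiplier = 1/(1 − c(1−t)) = 1/(1 − 0.9×0.7) = 1/0.37 ≈ 2.703.
ΔY = k × ΔG = (−$53 billion) / 0.37 ≈ −$143 billion.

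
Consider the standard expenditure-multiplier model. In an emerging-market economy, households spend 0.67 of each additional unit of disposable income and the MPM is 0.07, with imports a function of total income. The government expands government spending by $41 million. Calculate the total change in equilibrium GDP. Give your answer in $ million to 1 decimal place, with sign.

+$102.5 million

Spending multiplier = 1/(1 − c + m) = 1/(1 − 0.67 + 0.07) = 1/0.4 = 2.5.
ΔY = k × ΔG = (+$41 million) / 0.4 = +$102.5 million.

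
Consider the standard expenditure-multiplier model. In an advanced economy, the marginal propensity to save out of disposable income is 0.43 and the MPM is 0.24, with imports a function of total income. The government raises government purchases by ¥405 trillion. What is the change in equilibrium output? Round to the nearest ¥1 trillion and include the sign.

+¥604 trillion

MPC = 1 − MPS = 1 − 0.43 = 0.57.
Spending multiplier = 1/(1 − c + m) = 1/(1 − 0.57 + 0.24) = 1/0.67 ≈ 1.493.
ΔY = k × ΔG = (+¥405 trillion) / 0.67 ≈ +¥604 trillion.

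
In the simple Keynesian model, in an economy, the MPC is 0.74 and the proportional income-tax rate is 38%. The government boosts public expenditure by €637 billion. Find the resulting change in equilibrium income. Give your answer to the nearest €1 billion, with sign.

+€1,177 billion

Spending multiplier = 1/(1 − c(1−t)) = 1/(1 − 0.74×0.62) = 1/0.5412 ≈ 1.848.
ΔY = k × ΔG = (+€637 billion) / 0.5412 ≈ +€1,177 billion.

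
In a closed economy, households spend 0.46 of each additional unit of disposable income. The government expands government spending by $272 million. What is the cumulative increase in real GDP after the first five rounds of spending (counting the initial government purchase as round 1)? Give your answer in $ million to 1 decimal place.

Round 1 adds ΔG = $272 million; each later round is MPC = 0.46 times the previous.
After 5 rounds: 272 + 125.12 + 57.5552 + 26.475392 + 12.17868032 = ΔG·(1 − c^5)/(1 − c) = 272 × (1 − 0.0205962976)/0.54 ≈ $493.3 million.

$493.3 million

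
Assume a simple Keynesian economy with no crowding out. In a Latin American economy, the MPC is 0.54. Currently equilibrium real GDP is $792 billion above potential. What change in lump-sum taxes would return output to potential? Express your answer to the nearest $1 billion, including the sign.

Spending multiplier = 1/(1 − MPC) = 1/(1 − 0.54) = 1/0.46 ≈ 2.174.
Tax multiplier = −c·k = −0.54/0.46 ≈ −1.174. Need ΔY = −$792 billion, so ΔT = ΔY/(−c·k) = −(−$792 billion) × 0.46 / 0.54 ≈ +$675 billion.
The government should raise lump-sum taxes by $675 billion.

+$675 billion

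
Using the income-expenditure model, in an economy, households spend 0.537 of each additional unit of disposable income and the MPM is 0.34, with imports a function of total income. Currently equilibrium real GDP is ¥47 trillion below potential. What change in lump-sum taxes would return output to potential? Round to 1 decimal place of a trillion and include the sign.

Spending multiplier = 1/(1 − c + m) = 1/(1 − 0.537 + 0.34) = 1/0.803 ≈ 1.245.
Tax multiplier = −c·k = −0.537/0.803 ≈ −0.669. Need ΔY = +¥47 trillion, so ΔT = ΔY/(−c·k) = −(+¥47 trillion) × 0.803 / 0.537 ≈ −¥70.3 trillion.
The government should cut lump-sum taxes by ¥70.3 trillion.

−¥70.3 trillion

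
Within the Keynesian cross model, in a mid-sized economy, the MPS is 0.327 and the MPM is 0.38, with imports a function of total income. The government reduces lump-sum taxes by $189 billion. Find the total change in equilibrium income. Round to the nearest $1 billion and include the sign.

MPC = 1 − MPS = 1 − 0.327 = 0.673.
A lump-sum tax change of −$189 billion shifts disposable income by +$189 billion; first-round consumption changes by −c × ΔT = −0.673 × (−$189 billion) = +$127.197 billion.
Expenditure multiplier = 1/(1 − c + m) = 1/(1 − 0.673 + 0.38) = 1/0.707 ≈ 1.414.
The tax multiplier is −c × k ≈ −0.952, so ΔY = k × (−c·ΔT) = (+$127.197 billion) / 0.707 ≈ +$180 billion.

+$180 billion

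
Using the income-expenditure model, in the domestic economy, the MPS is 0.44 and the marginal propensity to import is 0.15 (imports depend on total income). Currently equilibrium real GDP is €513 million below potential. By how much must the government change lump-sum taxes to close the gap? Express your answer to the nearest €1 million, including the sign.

−€540 million

MPC = 1 − MPS = 1 − 0.44 = 0.56.
Spending multiplier = 1/(1 − c + m) = 1/(1 − 0.56 + 0.15) = 1/0.59 ≈ 1.695.
Tax multiplier = −c·k = −0.56/0.59 ≈ −0.949. Need ΔY = +€513 million, so ΔT = ΔY/(−c·k) = −(+€513 million) × 0.59 / 0.56 ≈ −€540 million.
The government should cut lump-sum taxes by €540 million.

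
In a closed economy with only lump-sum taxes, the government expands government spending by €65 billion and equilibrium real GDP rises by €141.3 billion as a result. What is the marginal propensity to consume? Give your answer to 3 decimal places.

Implied spending multiplier k = ΔY/ΔG = 141.3/65 ≈ 2.1738.
Since k = 1/(1 − MPC), MPC = 1 − 1/k = 1 − ΔG/ΔY = 1 − 65/141.3 ≈ 0.540.

0.540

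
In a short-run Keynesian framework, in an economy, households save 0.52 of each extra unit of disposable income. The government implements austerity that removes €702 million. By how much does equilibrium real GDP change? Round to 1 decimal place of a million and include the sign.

MPC = 1 − MPS = 1 − 0.52 = 0.48.
Expenditure multiplier = 1/(1 − MPC) = 1/(1 − 0.48) = 1/0.52 ≈ 1.923.
ΔY = k × ΔG = (−€702 million) / 0.52 = −€1,350 million.

−€1,350.0 million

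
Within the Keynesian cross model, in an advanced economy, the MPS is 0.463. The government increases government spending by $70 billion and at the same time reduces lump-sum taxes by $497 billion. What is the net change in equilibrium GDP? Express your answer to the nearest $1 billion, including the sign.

MPC = 1 − MPS = 1 − 0.463 = 0.537.
Expenditure multiplier = 1/(1 − MPC) = 1/(1 − 0.537) = 1/0.463 ≈ 2.16.
ΔG contributes k·ΔG = (+$70 billion) / 0.463 ≈ +$151.2 billion.
ΔT of −$497 billion changes first-round spending by −c·ΔT = +$266.889 billion, contributing k·(−c·ΔT) = (+$266.889 billion) / 0.463 ≈ +$576.4 billion.
Net ΔY = k(ΔG − c·ΔT) = (+$336.889 billion) / 0.463 ≈ +$728 billion.

+$728 billion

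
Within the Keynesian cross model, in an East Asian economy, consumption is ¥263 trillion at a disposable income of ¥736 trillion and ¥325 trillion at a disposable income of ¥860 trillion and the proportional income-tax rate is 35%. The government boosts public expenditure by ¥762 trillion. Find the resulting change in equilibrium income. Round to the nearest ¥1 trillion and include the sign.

MPC = ΔC/ΔYd = (325 − 263)/(860 − 736) = 62/124 = 0.5.
Spending multiplier = 1/(1 − c(1−t)) = 1/(1 − 0.5×0.65) = 1/0.675 ≈ 1.481.
ΔY = k × ΔG = (+¥762 trillion) / 0.675 ≈ +¥1,129 trillion.

+¥1,129 trillion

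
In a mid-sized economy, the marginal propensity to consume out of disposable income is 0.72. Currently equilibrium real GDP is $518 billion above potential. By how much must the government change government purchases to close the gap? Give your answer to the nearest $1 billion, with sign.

Spending multiplier = 1/(1 − MPC) = 1/(1 − 0.72) = 1/0.28 ≈ 3.571.
Need ΔY = −$518 billion, so ΔG = ΔY/k = (−$518 billion) × 0.28 ≈ −$145 billion.
The government should cut government purchases by $145 billion.

−$145 billion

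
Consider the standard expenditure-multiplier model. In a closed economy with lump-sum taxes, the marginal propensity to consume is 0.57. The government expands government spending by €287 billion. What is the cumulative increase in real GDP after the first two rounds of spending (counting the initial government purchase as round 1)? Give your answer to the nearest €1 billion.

€451 billion

Round 1 adds ΔG = €287 billion; each later round is MPC = 0.57 times the previous.
After 2 rounds: 287 + 163.59 = ΔG·(1 − c^2)/(1 − c) = 287 × (1 − 0.3249)/0.43 ≈ €451 billion.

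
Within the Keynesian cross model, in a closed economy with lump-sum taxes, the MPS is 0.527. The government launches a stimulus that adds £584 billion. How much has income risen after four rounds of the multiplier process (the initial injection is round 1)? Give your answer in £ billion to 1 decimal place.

£1,052.7 billion

MPC = 1 − MPS = 1 − 0.527 = 0.473.
Round 1 adds ΔG = £584 billion; each later round is MPC = 0.473 times the previous.
After 4 rounds: 584 + 276.232 + 130.657736 + 61.801109128 = ΔG·(1 − c^4)/(1 − c) = 584 × (1 − 0.050054665441)/0.527 ≈ £1,052.7 billion.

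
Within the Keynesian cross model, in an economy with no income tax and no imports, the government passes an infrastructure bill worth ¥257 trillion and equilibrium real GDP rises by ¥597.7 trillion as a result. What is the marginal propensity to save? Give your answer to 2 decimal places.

Implied spending multiplier k = ΔY/ΔG = 597.7/257 ≈ 2.3257.
Since k = 1/(1 − MPC), MPC = 1 − 1/k = 1 − ΔG/ΔY = 1 − 257/597.7 ≈ 0.57.
MPS = 1 − MPC = 0.43.

0.43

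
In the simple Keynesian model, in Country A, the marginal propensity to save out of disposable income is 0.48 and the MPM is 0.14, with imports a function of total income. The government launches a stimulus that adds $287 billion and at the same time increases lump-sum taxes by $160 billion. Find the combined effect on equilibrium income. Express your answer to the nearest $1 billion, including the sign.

MPC = 1 − MPS = 1 − 0.48 = 0.52.
Expenditure multiplier = 1/(1 − c + m) = 1/(1 − 0.52 + 0.14) = 1/0.62 ≈ 1.613.
ΔG contributes k·ΔG = (+$287 billion) / 0.62 ≈ +$462.9 billion.
ΔT of +$160 billion changes first-round spending by −c·ΔT = −$83.2 billion, contributing k·(−c·ΔT) = (−$83.2 billion) / 0.62 ≈ −$134.2 billion.
Net ΔY = k(ΔG − c·ΔT) = (+$203.8 billion) / 0.62 ≈ +$329 billion.

+$329 billion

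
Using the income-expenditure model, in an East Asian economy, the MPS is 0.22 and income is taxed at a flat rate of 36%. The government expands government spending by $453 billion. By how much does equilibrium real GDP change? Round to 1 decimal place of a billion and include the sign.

+$904.6 billion

MPC = 1 − MPS = 1 − 0.22 = 0.78.
Government-spending multiplier = 1/(1 − c(1−t)) = 1/(1 − 0.78×0.64) = 1/0.5008 ≈ 1.997.
ΔY = k × ΔG = (+$453 billion) / 0.5008 ≈ +$904.6 billion.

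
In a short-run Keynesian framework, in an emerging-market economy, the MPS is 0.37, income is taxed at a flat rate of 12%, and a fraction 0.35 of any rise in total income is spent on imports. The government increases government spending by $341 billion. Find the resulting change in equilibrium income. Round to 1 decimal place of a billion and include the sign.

+$428.6 billion

MPC = 1 − MPS = 1 − 0.37 = 0.63.
Spending multiplier = 1/(1 − c(1−t) + m) = 1/(1 − 0.63×0.88 + 0.35) = 1/0.7956 ≈ 1.257.
ΔY = k × ΔG = (+$341 billion) / 0.7956 ≈ +$428.6 billion.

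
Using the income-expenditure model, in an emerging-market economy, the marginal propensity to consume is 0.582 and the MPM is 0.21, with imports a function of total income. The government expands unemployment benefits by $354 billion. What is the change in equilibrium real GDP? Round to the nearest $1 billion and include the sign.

+$328 billion

The transfer change shifts disposable income by +$354 billion, so first-round consumption changes by c·ΔTR = 0.582 × (+$354 billion) = +$206.028 billion.
Expenditure multiplier = 1/(1 − c + m) = 1/(1 − 0.582 + 0.21) = 1/0.628 ≈ 1.592.
The transfer multiplier is c × k ≈ 0.927, so ΔY = k × (c·ΔTR) = (+$206.028 billion) / 0.628 ≈ +$328 billion.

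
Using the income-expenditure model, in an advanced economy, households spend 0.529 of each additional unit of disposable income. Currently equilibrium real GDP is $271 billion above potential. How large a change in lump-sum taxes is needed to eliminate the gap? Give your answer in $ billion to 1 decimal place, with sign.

Spending multiplier = 1/(1 − MPC) = 1/(1 − 0.529) = 1/0.471 ≈ 2.123.
Tax multiplier = −c·k = −0.529/0.471 ≈ −1.123. Need ΔY = −$271 billion, so ΔT = ΔY/(−c·k) = −(−$271 billion) × 0.471 / 0.529 ≈ +$241.3 billion.
The government should raise lump-sum taxes by $241.3 billion.

+$241.3 billion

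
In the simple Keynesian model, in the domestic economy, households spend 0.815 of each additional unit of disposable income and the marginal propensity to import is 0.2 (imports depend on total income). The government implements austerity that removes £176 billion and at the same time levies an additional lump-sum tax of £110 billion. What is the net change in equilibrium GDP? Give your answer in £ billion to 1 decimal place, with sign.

−£690.0 billion

Expenditure multiplier = 1/(1 − c + m) = 1/(1 − 0.815 + 0.2) = 1/0.385 ≈ 2.597.
ΔG contributes k·ΔG = (−£176 billion) / 0.385 ≈ −£457.1 billion.
ΔT of +£110 billion changes first-round spending by −c·ΔT = −£89.65 billion, contributing k·(−c·ΔT) = (−£89.65 billion) / 0.385 ≈ −£232.9 billion.
Net ΔY = k(ΔG − c·ΔT) = (−£265.65 billion) / 0.385 = −£690 billion.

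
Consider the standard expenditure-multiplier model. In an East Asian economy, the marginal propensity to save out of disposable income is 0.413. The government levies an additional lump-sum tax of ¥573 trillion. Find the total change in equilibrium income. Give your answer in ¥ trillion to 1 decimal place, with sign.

MPC = 1 − MPS = 1 − 0.413 = 0.587.
A lump-sum tax change of +¥573 trillion shifts disposable income by −¥573 trillion; first-round consumption changes by −c × ΔT = −0.587 × (+¥573 trillion) = −¥336.351 trillion.
Expenditure multiplier = 1/(1 − MPC) = 1/(1 − 0.587) = 1/0.413 ≈ 2.421.
The tax multiplier is −c × k ≈ −1.421, so ΔY = k × (−c·ΔT) = (−¥336.351 trillion) / 0.413 ≈ −¥814.4 trillion.

−¥814.4 trillion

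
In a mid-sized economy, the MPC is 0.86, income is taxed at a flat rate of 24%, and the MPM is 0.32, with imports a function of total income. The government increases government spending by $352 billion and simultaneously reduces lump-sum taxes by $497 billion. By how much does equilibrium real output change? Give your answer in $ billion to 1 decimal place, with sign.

+$1,169.6 billion

Expenditure multiplier = 1/(1 − c(1−t) + m) = 1/(1 − 0.86×0.76 + 0.32) = 1/0.6664 ≈ 1.501.
ΔG contributes k·ΔG = (+$352 billion) / 0.6664 ≈ +$528.2 billion.
ΔT of −$497 billion changes first-round spending by −c·ΔT = +$427.42 billion, contributing k·(−c·ΔT) = (+$427.42 billion) / 0.6664 ≈ +$641.4 billion.
Net ΔY = k(ΔG − c·ΔT) = (+$779.42 billion) / 0.6664 ≈ +$1,169.6 billion.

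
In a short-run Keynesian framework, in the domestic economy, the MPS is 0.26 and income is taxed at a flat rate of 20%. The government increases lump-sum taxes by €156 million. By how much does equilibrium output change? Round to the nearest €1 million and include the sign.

MPC = 1 − MPS = 1 − 0.26 = 0.74.
A lump-sum tax change of +€156 million shifts disposable income by −€156 million; first-round consumption changes by −c × ΔT = −0.74 × (+€156 million) = −€115.44 million.
Expenditure multiplier = 1/(1 − c(1−t)) = 1/(1 − 0.74×0.8) = 1/0.408 ≈ 2.451.
The tax multiplier is −c × k ≈ −1.814, so ΔY = k × (−c·ΔT) = (−€115.44 million) / 0.408 ≈ −€283 million.

−€283 million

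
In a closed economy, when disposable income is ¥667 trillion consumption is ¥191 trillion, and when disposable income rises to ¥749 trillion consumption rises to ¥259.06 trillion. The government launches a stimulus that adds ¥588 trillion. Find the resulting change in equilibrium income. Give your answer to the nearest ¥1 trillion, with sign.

MPC = ΔC/ΔYd = (259.06 − 191)/(749 − 667) = 68.06/82 = 0.83.
Expenditure multiplier = 1/(1 − MPC) = 1/(1 − 0.83) = 1/0.17 ≈ 5.882.
ΔY = k × ΔG = (+¥588 trillion) / 0.17 ≈ +¥3,459 trillion.

+¥3,459 trillion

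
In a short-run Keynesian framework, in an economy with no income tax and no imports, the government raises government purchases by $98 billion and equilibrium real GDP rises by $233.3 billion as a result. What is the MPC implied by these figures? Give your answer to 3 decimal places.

Implied spending multiplier k = ΔY/ΔG = 233.3/98 ≈ 2.3806.
Since k = 1/(1 − MPC), MPC = 1 − 1/k = 1 − ΔG/ΔY = 1 − 98/233.3 ≈ 0.580.

0.580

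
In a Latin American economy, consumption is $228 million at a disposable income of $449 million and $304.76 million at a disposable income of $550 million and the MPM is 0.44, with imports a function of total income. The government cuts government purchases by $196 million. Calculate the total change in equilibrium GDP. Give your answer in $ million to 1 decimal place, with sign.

MPC = ΔC/ΔYd = (304.76 − 228)/(550 − 449) = 76.76/101 = 0.76.
Expenditure multiplier = 1/(1 − c + m) = 1/(1 − 0.76 + 0.44) = 1/0.68 ≈ 1.471.
ΔY = k × ΔG = (−$196 million) / 0.68 ≈ −$288.2 million.

−$288.2 million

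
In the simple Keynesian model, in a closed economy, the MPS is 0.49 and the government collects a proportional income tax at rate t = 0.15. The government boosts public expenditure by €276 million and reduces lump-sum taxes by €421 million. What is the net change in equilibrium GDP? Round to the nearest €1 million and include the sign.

+€866 million

MPC = 1 − MPS = 1 − 0.49 = 0.51.
Expenditure multiplier = 1/(1 − c(1−t)) = 1/(1 − 0.51×0.85) = 1/0.5665 ≈ 1.765.
ΔG contributes k·ΔG = (+€276 million) / 0.5665 ≈ +€487.2 million.
ΔT of −€421 million changes first-round spending by −c·ΔT = +€214.71 million, contributing k·(−c·ΔT) = (+€214.71 million) / 0.5665 ≈ +€379 million.
Net ΔY = k(ΔG − c·ΔT) = (+€490.71 million) / 0.5665 ≈ +€866 million.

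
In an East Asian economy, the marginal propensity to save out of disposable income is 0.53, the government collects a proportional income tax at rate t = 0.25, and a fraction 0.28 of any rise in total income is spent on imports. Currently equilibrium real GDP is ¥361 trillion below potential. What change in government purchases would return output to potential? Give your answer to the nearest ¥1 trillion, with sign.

MPC = 1 − MPS = 1 − 0.53 = 0.47.
Spending multiplier = 1/(1 − c(1−t) + m) = 1/(1 − 0.47×0.75 + 0.28) = 1/0.9275 ≈ 1.078.
Need ΔY = +¥361 trillion, so ΔG = ΔY/k = (+¥361 trillion) × 0.9275 ≈ +¥335 trillion.
The government should increase government purchases by ¥335 trillion.

+¥335 trillion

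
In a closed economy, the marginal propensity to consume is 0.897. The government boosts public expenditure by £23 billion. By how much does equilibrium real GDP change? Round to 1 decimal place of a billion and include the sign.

+£223.3 billion

Government-spending multiplier = 1/(1 − MPC) = 1/(1 − 0.897) = 1/0.103 ≈ 9.709.
ΔY = k × ΔG = (+£23 billion) / 0.103 ≈ +£223.3 billion.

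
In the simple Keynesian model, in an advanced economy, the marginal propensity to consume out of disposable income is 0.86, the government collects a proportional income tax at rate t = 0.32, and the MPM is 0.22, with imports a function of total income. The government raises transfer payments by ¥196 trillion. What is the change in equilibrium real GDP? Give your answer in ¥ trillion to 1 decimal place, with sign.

The transfer change shifts disposable income by +¥196 trillion, so first-round consumption changes by c·ΔTR = 0.86 × (+¥196 trillion) = +¥168.56 trillion.
Expenditure multiplier = 1/(1 − c(1−t) + m) = 1/(1 − 0.86×0.68 + 0.22) = 1/0.6352 ≈ 1.574.
The transfer multiplier is c × k ≈ 1.354, so ΔY = k × (c·ΔTR) = (+¥168.56 trillion) / 0.6352 ≈ +¥265.4 trillion.

+¥265.4 trillion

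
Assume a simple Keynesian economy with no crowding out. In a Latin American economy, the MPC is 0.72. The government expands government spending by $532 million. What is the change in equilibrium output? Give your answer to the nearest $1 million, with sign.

Spending multiplier = 1/(1 − MPC) = 1/(1 − 0.72) = 1/0.28 ≈ 3.571.
ΔY = k × ΔG = (+$532 million) / 0.28 = +$1,900 million.

+$1,900 million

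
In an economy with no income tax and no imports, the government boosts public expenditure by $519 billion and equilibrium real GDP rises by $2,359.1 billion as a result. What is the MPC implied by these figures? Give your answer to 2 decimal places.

Implied spending multiplier k = ΔY/ΔG = 2,359.1/519 ≈ 4.5455.
Since k = 1/(1 − MPC), MPC = 1 − 1/k = 1 − ΔG/ΔY = 1 − 519/2,359.1 ≈ 0.78.

0.78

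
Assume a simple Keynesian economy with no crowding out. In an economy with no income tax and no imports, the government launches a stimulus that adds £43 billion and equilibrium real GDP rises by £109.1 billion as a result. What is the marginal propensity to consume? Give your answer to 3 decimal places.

0.606

Implied spending multiplier k = ΔY/ΔG = 109.1/43 ≈ 2.5372.
Since k = 1/(1 − MPC), MPC = 1 − 1/k = 1 − ΔG/ΔY = 1 − 43/109.1 ≈ 0.606.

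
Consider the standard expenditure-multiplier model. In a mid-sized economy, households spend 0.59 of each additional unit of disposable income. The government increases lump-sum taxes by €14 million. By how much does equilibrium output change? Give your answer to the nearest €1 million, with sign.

−€20 million

A lump-sum tax change of +€14 million shifts disposable income by −€14 million; first-round consumption changes by −c × ΔT = −0.59 × (+€14 million) = −€8.26 million.
Expenditure multiplier = 1/(1 − MPC) = 1/(1 − 0.59) = 1/0.41 ≈ 2.439.
The tax multiplier is −c × k ≈ −1.439, so ΔY = k × (−c·ΔT) = (−€8.26 million) / 0.41 ≈ −€20 million.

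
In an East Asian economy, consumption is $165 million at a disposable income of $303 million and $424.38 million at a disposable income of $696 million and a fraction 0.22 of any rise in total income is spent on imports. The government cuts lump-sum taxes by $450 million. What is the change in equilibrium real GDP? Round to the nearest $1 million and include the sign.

+$530 million

MPC = ΔC/ΔYd = (424.38 − 165)/(696 − 303) = 259.38/393 = 0.66.
A lump-sum tax change of −$450 million shifts disposable income by +$450 million; first-round consumption changes by −c × ΔT = −0.66 × (−$450 million) = +$297 million.
Expenditure multiplier = 1/(1 − c + m) = 1/(1 − 0.66 + 0.22) = 1/0.56 ≈ 1.786.
The tax multiplier is −c × k ≈ −1.179, so ΔY = k × (−c·ΔT) = (+$297 million) / 0.56 ≈ +$530 million.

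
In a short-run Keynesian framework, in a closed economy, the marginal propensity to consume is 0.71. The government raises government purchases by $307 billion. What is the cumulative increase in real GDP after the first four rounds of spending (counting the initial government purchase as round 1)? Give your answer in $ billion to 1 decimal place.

Round 1 adds ΔG = $307 billion; each later round is MPC = 0.71 times the previous.
After 4 rounds: 307 + 217.97 + 154.7587 + 109.878677 = ΔG·(1 − c^4)/(1 − c) = 307 × (1 − 0.25411681)/0.29 ≈ $789.6 billion.

$789.6 billion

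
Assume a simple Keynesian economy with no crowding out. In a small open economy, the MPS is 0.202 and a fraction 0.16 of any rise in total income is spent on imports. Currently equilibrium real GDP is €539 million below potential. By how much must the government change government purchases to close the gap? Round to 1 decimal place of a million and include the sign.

MPC = 1 − MPS = 1 − 0.202 = 0.798.
Spending multiplier = 1/(1 − c + m) = 1/(1 − 0.798 + 0.16) = 1/0.362 ≈ 2.762.
Need ΔY = +€539 million, so ΔG = ΔY/k = (+€539 million) × 0.362 ≈ +€195.1 million.
The government should increase government purchases by €195.1 million.

+€195.1 million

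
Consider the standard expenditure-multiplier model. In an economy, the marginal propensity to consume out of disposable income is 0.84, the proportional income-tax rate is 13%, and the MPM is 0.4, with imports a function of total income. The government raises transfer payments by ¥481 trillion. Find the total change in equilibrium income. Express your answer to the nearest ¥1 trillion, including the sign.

+¥604 trillion

The transfer change shifts disposable income by +¥481 trillion, so first-round consumption changes by c·ΔTR = 0.84 × (+¥481 trillion) = +¥404.04 trillion.
Expenditure multiplier = 1/(1 − c(1−t) + m) = 1/(1 − 0.84×0.87 + 0.4) = 1/0.6692 ≈ 1.494.
The transfer multiplier is c × k ≈ 1.255, so ΔY = k × (c·ΔTR) = (+¥404.04 trillion) / 0.6692 ≈ +¥604 trillion.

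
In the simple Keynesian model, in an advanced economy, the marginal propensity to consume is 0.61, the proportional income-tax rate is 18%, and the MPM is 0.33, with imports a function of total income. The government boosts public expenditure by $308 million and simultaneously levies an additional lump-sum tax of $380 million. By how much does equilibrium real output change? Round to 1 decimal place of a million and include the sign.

+$91.8 million

Expenditure multiplier = 1/(1 − c(1−t) + m) = 1/(1 − 0.61×0.82 + 0.33) = 1/0.8298 ≈ 1.205.
ΔG contributes k·ΔG = (+$308 million) / 0.8298 ≈ +$371.2 million.
ΔT of +$380 million changes first-round spending by −c·ΔT = −$231.8 million, contributing k·(−c·ΔT) = (−$231.8 million) / 0.8298 ≈ −$279.3 million.
Net ΔY = k(ΔG − c·ΔT) = (+$76.2 million) / 0.8298 ≈ +$91.8 million.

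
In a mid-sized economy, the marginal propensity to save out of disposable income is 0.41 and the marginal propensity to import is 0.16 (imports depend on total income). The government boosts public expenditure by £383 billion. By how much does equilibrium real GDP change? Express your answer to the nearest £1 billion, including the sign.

MPC = 1 − MPS = 1 − 0.41 = 0.59.
Expenditure multiplier = 1/(1 − c + m) = 1/(1 − 0.59 + 0.16) = 1/0.57 ≈ 1.754.
ΔY = k × ΔG = (+£383 billion) / 0.57 ≈ +£672 billion.

+£672 billion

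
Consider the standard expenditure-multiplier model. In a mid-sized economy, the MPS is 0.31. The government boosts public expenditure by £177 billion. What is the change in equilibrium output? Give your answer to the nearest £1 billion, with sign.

MPC = 1 − MPS = 1 − 0.31 = 0.69.
Government-spending multiplier = 1/(1 − MPC) = 1/(1 − 0.69) = 1/0.31 ≈ 3.226.
ΔY = k × ΔG = (+£177 billion) / 0.31 ≈ +£571 billion.

+£571 billion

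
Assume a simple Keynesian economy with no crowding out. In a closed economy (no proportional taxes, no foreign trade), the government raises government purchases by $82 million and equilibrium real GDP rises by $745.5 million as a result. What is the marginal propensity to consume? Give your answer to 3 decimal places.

0.890

Implied spending multiplier k = ΔY/ΔG = 745.5/82 ≈ 9.0915.
Since k = 1/(1 − MPC), MPC = 1 − 1/k = 1 − ΔG/ΔY = 1 − 82/745.5 ≈ 0.890.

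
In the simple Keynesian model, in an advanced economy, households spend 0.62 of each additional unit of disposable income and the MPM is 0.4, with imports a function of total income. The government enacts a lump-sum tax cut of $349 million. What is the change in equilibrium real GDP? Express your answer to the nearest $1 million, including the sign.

+$277 million

A lump-sum tax change of −$349 million shifts disposable income by +$349 million; first-round consumption changes by −c × ΔT = −0.62 × (−$349 million) = +$216.38 million.
Expenditure multiplier = 1/(1 − c + m) = 1/(1 − 0.62 + 0.4) = 1/0.78 ≈ 1.282.
The tax multiplier is −c × k ≈ −0.795, so ΔY = k × (−c·ΔT) = (+$216.38 million) / 0.78 ≈ +$277 million.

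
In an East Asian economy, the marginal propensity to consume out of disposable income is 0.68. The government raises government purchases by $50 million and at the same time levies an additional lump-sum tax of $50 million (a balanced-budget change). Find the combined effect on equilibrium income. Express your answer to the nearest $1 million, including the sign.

Expenditure multiplier = 1/(1 − MPC) = 1/(1 − 0.68) = 1/0.32 = 3.125.
ΔG contributes k·ΔG = (+$50 million) / 0.32 ≈ +$156.3 million.
ΔT of +$50 million changes first-round spending by −c·ΔT = −$34 million, contributing k·(−c·ΔT) = (−$34 million) / 0.32 ≈ −$106.3 million.
With ΔG = ΔT and no other leakages, the balanced-budget multiplier is 1, so ΔY = ΔG = +$50 million.

+$50 million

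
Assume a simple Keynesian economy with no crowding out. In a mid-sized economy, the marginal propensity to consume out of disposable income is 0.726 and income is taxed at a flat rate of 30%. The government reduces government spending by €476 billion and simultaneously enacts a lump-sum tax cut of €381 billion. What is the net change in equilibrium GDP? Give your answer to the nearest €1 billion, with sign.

−€405 billion

Expenditure multiplier = 1/(1 − c(1−t)) = 1/(1 − 0.726×0.7) = 1/0.4918 ≈ 2.033.
ΔG contributes k·ΔG = (−€476 billion) / 0.4918 ≈ −€967.9 billion.
ΔT of −€381 billion changes first-round spending by −c·ΔT = +€276.606 billion, contributing k·(−c·ΔT) = (+€276.606 billion) / 0.4918 ≈ +€562.4 billion.
Net ΔY = k(ΔG − c·ΔT) = (−€199.394 billion) / 0.4918 ≈ −€405 billion.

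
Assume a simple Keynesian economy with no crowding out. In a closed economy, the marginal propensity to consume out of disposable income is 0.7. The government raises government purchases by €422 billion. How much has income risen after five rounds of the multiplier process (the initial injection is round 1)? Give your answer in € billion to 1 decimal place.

Round 1 adds ΔG = €422 billion; each later round is MPC = 0.7 times the previous.
After 5 rounds: 422 + 295.4 + 206.78 + 144.746 + 101.3222 = ΔG·(1 − c^5)/(1 − c) = 422 × (1 − 0.16807)/0.3 ≈ €1,170.2 billion.

€1,170.2 billion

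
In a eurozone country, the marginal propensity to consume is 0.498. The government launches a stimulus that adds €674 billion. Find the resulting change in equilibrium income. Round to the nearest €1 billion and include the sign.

Spending multiplier = 1/(1 − MPC) = 1/(1 − 0.498) = 1/0.502 ≈ 1.992.
ΔY = k × ΔG = (+€674 billion) / 0.502 ≈ +€1,343 billion.

+€1,343 billion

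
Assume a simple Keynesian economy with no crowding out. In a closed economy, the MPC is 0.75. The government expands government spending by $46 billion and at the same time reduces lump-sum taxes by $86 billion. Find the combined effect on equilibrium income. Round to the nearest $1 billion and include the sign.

+$442 billion

Expenditure multiplier = 1/(1 − MPC) = 1/(1 − 0.75) = 1/0.25 = 4.
ΔG contributes k·ΔG = (+$46 billion) / 0.25 = +$184 billion.
ΔT of −$86 billion changes first-round spending by −c·ΔT = +$64.5 billion, contributing k·(−c·ΔT) = (+$64.5 billion) / 0.25 = +$258 billion.
Net ΔY = k(ΔG − c·ΔT) = (+$110.5 billion) / 0.25 = +$442 billion.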